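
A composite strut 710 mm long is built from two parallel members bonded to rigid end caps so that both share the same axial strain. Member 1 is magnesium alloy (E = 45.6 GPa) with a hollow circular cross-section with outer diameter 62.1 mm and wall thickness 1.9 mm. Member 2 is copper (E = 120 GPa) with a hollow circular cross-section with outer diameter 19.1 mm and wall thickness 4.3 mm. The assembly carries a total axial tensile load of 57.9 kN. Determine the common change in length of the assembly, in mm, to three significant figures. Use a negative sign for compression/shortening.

1.02 mm

A_1 = 359.3 mm².
A_2 = 199.9 mm².
Equal strain + equilibrium ⇒ each member carries load in proportion to AE: A₁E₁ = 16390000 N, A₂E₂ = 23990000 N, ΣAE = 40380000 N.
δ = PL/ΣAE = 57900·710/40380000 = 1.018 mm.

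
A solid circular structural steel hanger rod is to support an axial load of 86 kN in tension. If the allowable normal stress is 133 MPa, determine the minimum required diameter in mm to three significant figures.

Required area A ≥ P/σ_allow = 86000/133 = 646.6 mm².
For a solid circular section, d ≥ √(4A/π) = 28.69 mm.

28.7 mm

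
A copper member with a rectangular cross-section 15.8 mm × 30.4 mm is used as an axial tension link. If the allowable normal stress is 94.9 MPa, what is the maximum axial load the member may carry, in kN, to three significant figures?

45.6 kN

A = 480.3 mm².
P_max = σ_allow · A = 94.9 · 480.3 = 45580 N = 45.58 kN.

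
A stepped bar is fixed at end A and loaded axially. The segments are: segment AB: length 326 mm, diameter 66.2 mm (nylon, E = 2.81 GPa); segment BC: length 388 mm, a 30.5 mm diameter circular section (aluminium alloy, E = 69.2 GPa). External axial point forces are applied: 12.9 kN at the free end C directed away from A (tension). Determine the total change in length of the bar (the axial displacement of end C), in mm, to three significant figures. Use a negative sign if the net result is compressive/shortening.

0.534 mm

Internal axial forces (sectioning from the free end, tension +): N_BC = 12.9 kN, N_AB = 12.9 kN.
A_AB = 3442 mm².
A_BC = 730.6 mm².
δ_AB = 12900·326/(3442·2810) = 0.4348 mm
δ_BC = 12900·388/(730.6·69200) = 0.099 mm
δ = Σδ_i = 0.5338 mm.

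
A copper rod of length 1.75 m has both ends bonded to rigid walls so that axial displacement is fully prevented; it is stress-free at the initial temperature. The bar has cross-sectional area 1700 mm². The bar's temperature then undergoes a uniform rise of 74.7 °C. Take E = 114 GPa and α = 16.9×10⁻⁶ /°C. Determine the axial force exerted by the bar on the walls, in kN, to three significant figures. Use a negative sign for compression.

Free thermal expansion αLΔT = 16.9e-6 · 1750 · 74.7 = 2.209 mm.
The walls impose strain ε = −(2.209)/1750 = -1.2624e-03; σ = Eε = 114000 · -1.2624e-03 = -143.9 MPa.
Wall reaction R = σ·A = -143.9·1700 = -244700 N = -244.7 kN.

-245 kN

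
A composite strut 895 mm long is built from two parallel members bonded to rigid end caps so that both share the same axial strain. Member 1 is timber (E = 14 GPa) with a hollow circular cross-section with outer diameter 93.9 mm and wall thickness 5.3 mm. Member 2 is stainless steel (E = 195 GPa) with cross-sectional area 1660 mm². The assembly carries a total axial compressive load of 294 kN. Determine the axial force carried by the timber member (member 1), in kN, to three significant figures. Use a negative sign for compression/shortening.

A_1 = 1475 mm².
Equal strain + equilibrium ⇒ each member carries load in proportion to AE: A₁E₁ = 20650000 N, A₂E₂ = 323700000 N, ΣAE = 344400000 N.
F₁ = P·A₁E₁/ΣAE = -294000·20650000/344400000 = -17630 N.

-17.6 kN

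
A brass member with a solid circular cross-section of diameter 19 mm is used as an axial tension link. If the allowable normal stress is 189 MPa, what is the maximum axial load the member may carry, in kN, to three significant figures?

53.6 kN

A = 283.5 mm².
P_max = σ_allow · A = 189 · 283.5 = 53590 N = 53.59 kN.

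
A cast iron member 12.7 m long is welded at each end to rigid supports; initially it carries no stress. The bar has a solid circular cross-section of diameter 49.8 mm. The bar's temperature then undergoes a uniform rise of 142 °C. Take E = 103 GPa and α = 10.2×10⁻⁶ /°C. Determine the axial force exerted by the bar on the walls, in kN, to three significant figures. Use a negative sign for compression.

Free thermal expansion αLΔT = 10.2e-6 · 12700 · 142 = 18.39 mm.
The walls impose strain ε = −(18.39)/12700 = -1.4484e-03; σ = Eε = 103000 · -1.4484e-03 = -149.2 MPa.
Wall reaction R = σ·A = -149.2·1948 = -290600 N = -290.6 kN.

-291 kN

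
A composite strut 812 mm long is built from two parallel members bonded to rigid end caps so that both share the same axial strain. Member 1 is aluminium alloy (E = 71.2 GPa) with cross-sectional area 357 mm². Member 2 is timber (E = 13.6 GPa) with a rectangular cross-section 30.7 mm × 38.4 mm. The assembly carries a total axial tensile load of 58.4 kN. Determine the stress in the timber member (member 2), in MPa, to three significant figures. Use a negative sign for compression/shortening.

A_2 = 1179 mm².
Equal strain + equilibrium ⇒ each member carries load in proportion to AE: A₁E₁ = 25420000 N, A₂E₂ = 16030000 N, ΣAE = 41450000 N.
σ₂ = P·E₂/ΣAE = 58400·13600/41450000 = 19.16 MPa.

19.2 MPa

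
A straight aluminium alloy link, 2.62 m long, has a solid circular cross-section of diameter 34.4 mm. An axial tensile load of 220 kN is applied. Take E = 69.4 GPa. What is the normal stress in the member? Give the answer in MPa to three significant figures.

237 MPa

A = 929.4 mm².
σ = N/A = 220000/929.4 = 236.7 MPa.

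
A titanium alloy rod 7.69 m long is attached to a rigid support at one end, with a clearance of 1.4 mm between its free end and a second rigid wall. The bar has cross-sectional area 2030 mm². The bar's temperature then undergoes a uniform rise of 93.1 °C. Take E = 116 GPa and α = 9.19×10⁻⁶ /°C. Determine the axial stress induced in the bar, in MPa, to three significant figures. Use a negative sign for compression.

-78.1 MPa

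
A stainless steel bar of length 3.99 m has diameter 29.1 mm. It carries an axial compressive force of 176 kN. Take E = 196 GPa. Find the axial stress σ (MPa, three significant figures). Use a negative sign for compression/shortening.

A = 665.1 mm².
σ = N/A = -176000/665.1 = -264.6 MPa.

-265 MPa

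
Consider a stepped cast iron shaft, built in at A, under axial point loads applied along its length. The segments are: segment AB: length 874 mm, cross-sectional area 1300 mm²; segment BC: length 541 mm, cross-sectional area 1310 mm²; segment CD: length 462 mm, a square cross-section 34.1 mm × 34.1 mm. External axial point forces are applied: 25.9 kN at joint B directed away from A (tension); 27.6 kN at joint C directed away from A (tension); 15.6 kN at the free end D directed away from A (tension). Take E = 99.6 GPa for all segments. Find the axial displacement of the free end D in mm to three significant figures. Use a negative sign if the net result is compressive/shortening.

0.708 mm

Internal axial forces (sectioning from the free end, tension +): N_CD = 15.6 kN, N_BC = 43.2 kN, N_AB = 69.1 kN.
A_CD = 1163 mm².
δ_AB = 69100·874/(1300·99600) = 0.4664 mm
δ_BC = 43200·541/(1310·99600) = 0.1791 mm
δ_CD = 15600·462/(1163·99600) = 0.06223 mm
δ = Σδ_i = 0.7078 mm.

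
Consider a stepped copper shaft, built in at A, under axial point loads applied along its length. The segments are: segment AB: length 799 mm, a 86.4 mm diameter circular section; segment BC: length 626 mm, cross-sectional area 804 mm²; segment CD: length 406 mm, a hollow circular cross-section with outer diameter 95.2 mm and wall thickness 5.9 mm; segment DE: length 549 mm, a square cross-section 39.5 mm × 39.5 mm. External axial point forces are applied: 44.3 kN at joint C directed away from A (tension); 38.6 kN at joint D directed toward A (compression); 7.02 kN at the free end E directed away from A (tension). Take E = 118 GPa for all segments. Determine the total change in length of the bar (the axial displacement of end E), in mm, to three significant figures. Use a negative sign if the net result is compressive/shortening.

0.0539 mm

Internal axial forces (sectioning from the free end, tension +): N_DE = 7.02 kN, N_CD = -31.58 kN, N_BC = 12.72 kN, N_AB = 12.72 kN.
A_AB = 5863 mm².
A_CD = 1655 mm².
A_DE = 1560 mm².
δ_AB = 12720·799/(5863·118000) = 0.01469 mm
δ_BC = 12720·626/(804·118000) = 0.08393 mm
δ_CD = -31580·406/(1655·118000) = -0.06565 mm
δ_DE = 7020·549/(1560·118000) = 0.02093 mm
δ = Σδ_i = 0.05391 mm.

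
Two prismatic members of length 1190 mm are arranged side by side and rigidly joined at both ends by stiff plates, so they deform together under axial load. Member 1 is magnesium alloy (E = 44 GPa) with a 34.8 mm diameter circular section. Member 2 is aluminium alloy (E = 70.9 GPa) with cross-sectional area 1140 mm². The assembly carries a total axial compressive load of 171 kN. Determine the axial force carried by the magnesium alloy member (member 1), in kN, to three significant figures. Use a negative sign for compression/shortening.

-58.3 kN

A_1 = 951.1 mm².
Equal strain + equilibrium ⇒ each member carries load in proportion to AE: A₁E₁ = 41850000 N, A₂E₂ = 80830000 N, ΣAE = 122700000 N.
F₁ = P·A₁E₁/ΣAE = -171000·41850000/122700000 = -58340 N.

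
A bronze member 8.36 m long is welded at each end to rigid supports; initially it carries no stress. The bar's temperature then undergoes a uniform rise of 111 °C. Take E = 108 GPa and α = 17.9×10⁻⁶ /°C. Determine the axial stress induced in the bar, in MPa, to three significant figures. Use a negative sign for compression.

-215 MPa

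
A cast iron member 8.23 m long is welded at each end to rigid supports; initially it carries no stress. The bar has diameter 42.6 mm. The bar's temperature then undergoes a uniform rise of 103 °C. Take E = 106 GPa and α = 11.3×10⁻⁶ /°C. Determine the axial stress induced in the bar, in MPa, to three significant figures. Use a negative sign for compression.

Free thermal expansion αLΔT = 11.3e-6 · 8230 · 103 = 9.579 mm.
The walls impose strain ε = −(9.579)/8230 = -1.1639e-03; σ = Eε = 106000 · -1.1639e-03 = -123.4 MPa.

-123 MPa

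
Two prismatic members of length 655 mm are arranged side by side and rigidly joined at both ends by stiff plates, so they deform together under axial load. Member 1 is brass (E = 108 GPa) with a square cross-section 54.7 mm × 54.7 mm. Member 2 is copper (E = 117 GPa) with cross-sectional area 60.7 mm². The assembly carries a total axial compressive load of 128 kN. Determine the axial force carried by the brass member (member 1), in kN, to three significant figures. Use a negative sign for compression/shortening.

A_1 = 2992 mm².
Equal strain + equilibrium ⇒ each member carries load in proportion to AE: A₁E₁ = 323100000 N, A₂E₂ = 7102000 N, ΣAE = 330200000 N.
F₁ = P·A₁E₁/ΣAE = -128000·323100000/330200000 = -125200 N.

-125 kN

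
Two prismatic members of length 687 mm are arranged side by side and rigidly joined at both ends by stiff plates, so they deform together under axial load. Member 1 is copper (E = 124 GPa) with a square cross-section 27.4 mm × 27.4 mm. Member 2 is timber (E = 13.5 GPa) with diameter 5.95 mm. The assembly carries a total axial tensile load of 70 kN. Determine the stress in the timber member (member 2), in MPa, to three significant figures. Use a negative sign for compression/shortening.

A_1 = 750.8 mm².
A_2 = 27.81 mm².
Equal strain + equilibrium ⇒ each member carries load in proportion to AE: A₁E₁ = 93090000 N, A₂E₂ = 375400 N, ΣAE = 93470000 N.
σ₂ = P·E₂/ΣAE = 70000·13500/93470000 = 10.11 MPa.

10.1 MPa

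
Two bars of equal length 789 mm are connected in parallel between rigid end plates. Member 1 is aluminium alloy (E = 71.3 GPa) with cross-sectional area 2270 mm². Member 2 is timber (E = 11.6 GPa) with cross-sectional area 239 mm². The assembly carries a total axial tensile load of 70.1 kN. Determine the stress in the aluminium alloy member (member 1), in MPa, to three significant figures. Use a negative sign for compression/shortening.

30.4 MPa

Equal strain + equilibrium ⇒ each member carries load in proportion to AE: A₁E₁ = 161900000 N, A₂E₂ = 2772000 N, ΣAE = 164600000 N.
σ₁ = P·E₁/ΣAE = 70100·71300/164600000 = 30.36 MPa.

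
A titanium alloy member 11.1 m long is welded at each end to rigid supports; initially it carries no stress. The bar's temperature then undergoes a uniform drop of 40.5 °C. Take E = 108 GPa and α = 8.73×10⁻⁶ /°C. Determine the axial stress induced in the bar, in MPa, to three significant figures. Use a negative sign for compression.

Free thermal expansion αLΔT = 8.73e-6 · 11100 · -40.5 = -3.925 mm.
The walls impose strain ε = −(-3.925)/11100 = 3.5356e-04; σ = Eε = 108000 · 3.5356e-04 = 38.19 MPa.

38.2 MPa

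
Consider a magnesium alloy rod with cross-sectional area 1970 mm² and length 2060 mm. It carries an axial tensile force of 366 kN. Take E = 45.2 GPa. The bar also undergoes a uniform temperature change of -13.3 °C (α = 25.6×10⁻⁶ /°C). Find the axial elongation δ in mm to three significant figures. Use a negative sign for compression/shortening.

δ_mech = NL/(AE) = 366000·2060/(1970·45200) = 8.467 mm.
δ_thermal = αLΔT = 25.6e-6·2060·-13.3 = -0.7014 mm.
δ = δ_mech + δ_thermal = 7.766 mm.

7.77 mm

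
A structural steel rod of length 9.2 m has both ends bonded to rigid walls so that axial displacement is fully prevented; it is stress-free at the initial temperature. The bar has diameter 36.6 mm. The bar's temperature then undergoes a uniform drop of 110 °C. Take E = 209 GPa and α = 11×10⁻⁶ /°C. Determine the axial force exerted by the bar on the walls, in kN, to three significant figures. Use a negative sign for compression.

266 kN

Free thermal expansion αLΔT = 11e-6 · 9200 · -110 = -11.13 mm.
The walls impose strain ε = −(-11.13)/9200 = 1.2100e-03; σ = Eε = 209000 · 1.2100e-03 = 252.9 MPa.
Wall reaction R = σ·A = 252.9·1052 = 266100 N = 266.1 kN.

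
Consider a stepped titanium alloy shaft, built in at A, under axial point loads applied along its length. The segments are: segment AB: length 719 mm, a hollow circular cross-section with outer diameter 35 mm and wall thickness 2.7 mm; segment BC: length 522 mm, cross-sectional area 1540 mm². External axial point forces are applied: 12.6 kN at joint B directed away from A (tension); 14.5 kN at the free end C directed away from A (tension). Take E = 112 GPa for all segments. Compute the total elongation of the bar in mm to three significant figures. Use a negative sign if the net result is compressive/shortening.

0.679 mm

Internal axial forces (sectioning from the free end, tension +): N_BC = 14.5 kN, N_AB = 27.1 kN.
A_AB = 274 mm².
δ_AB = 27100·719/(274·112000) = 0.635 mm
δ_BC = 14500·522/(1540·112000) = 0.04388 mm
δ = Σδ_i = 0.6789 mm.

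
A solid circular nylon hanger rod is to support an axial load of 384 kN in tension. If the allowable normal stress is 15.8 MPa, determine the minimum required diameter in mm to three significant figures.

176 mm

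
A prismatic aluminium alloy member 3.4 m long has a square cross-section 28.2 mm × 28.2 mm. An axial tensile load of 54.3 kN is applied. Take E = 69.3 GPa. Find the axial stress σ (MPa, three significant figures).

68.3 MPa

A = 795.2 mm².
σ = N/A = 54300/795.2 = 68.28 MPa.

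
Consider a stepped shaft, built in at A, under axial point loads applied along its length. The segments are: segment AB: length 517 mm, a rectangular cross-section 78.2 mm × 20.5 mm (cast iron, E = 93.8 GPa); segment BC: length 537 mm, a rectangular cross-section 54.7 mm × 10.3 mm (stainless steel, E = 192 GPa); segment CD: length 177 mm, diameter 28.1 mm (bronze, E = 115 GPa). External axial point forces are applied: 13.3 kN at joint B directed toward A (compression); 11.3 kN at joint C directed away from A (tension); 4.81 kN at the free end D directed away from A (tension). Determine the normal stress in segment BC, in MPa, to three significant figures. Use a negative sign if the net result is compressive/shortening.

28.6 MPa

Internal axial forces (sectioning from the free end, tension +): N_CD = 4.81 kN, N_BC = 16.11 kN, N_AB = 2.81 kN.
A_BC = 563.4 mm².
σ_BC = N_BC/A_BC = 16110/563.4 = 28.59 MPa.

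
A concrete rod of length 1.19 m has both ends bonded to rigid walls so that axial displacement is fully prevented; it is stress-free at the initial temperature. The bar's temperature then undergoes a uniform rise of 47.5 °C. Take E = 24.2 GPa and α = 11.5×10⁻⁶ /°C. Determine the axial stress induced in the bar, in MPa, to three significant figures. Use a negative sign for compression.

Free thermal expansion αLΔT = 11.5e-6 · 1190 · 47.5 = 0.65 mm.
The walls impose strain ε = −(0.65)/1190 = -5.4625e-04; σ = Eε = 24200 · -5.4625e-04 = -13.22 MPa.

-13.2 MPa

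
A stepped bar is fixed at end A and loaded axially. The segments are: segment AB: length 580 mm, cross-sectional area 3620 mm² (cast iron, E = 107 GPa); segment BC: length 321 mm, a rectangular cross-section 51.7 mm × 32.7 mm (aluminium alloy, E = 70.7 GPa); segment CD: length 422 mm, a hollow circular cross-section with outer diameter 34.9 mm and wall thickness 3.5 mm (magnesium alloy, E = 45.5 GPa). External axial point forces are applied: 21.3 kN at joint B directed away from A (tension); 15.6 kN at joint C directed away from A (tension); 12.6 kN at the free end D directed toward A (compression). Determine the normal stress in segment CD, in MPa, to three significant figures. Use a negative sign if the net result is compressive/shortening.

-36.5 MPa

Internal axial forces (sectioning from the free end, tension +): N_CD = -12.6 kN, N_BC = 3 kN, N_AB = 24.3 kN.
A_CD = 345.3 mm².
σ_CD = N_CD/A_CD = -12600/345.3 = -36.49 MPa.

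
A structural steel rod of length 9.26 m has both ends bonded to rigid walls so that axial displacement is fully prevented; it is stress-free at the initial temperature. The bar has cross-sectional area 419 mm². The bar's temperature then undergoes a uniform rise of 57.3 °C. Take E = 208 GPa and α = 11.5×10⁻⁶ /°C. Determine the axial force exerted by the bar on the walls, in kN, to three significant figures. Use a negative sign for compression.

-57.4 kN

Free thermal expansion αLΔT = 11.5e-6 · 9260 · 57.3 = 6.102 mm.
The walls impose strain ε = −(6.102)/9260 = -6.5895e-04; σ = Eε = 208000 · -6.5895e-04 = -137.1 MPa.
Wall reaction R = σ·A = -137.1·419 = -57430 N = -57.43 kN.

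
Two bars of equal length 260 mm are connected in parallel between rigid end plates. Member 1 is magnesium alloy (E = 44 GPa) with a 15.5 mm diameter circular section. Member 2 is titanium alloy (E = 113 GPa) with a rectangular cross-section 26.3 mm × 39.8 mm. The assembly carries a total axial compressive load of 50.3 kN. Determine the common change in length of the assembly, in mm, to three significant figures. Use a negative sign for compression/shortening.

-0.103 mm

A_1 = 188.7 mm².
A_2 = 1047 mm².
Equal strain + equilibrium ⇒ each member carries load in proportion to AE: A₁E₁ = 8302000 N, A₂E₂ = 118300000 N, ΣAE = 126600000 N.
δ = PL/ΣAE = -50300·260/126600000 = -0.1033 mm.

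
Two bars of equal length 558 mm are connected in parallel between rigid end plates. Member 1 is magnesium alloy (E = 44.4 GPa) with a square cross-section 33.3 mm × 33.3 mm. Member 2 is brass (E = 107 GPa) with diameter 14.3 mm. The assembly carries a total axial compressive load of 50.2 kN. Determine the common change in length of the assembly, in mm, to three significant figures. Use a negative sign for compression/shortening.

A_1 = 1109 mm².
A_2 = 160.6 mm².
Equal strain + equilibrium ⇒ each member carries load in proportion to AE: A₁E₁ = 49230000 N, A₂E₂ = 17180000 N, ΣAE = 66420000 N.
δ = PL/ΣAE = -50200·558/66420000 = -0.4217 mm.

-0.422 mm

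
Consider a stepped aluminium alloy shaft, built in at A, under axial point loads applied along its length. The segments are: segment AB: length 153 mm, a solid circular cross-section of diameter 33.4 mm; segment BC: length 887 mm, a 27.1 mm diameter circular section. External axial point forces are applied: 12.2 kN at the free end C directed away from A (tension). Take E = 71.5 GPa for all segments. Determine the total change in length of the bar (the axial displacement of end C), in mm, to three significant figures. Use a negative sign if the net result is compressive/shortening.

Internal axial forces (sectioning from the free end, tension +): N_BC = 12.2 kN, N_AB = 12.2 kN.
A_AB = 876.2 mm².
A_BC = 576.8 mm².
δ_AB = 12200·153/(876.2·71500) = 0.0298 mm
δ_BC = 12200·887/(576.8·71500) = 0.2624 mm
δ = Σδ_i = 0.2922 mm.

0.292 mm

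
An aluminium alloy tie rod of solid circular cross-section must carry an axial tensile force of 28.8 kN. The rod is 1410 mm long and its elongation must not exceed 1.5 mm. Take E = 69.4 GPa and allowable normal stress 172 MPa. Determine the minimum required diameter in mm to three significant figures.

Required area A ≥ P/σ_allow = 28800/172 = 167.4 mm².
For a solid circular section, d ≥ √(4A/π) = 14.6 mm.
Elongation limit: A ≥ PL/(Eδ_allow) = 28800·1410/(69400·1.5) = 390.1 mm² ⇒ d ≥ 22.29 mm.
The elongation limit governs.

22.3 mm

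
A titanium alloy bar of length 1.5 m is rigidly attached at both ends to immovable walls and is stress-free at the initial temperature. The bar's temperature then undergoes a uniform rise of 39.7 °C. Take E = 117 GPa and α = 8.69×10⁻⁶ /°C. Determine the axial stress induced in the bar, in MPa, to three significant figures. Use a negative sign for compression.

-40.4 MPa

Free thermal expansion αLΔT = 8.69e-6 · 1500 · 39.7 = 0.5175 mm.
The walls impose strain ε = −(0.5175)/1500 = -3.4499e-04; σ = Eε = 117000 · -3.4499e-04 = -40.36 MPa.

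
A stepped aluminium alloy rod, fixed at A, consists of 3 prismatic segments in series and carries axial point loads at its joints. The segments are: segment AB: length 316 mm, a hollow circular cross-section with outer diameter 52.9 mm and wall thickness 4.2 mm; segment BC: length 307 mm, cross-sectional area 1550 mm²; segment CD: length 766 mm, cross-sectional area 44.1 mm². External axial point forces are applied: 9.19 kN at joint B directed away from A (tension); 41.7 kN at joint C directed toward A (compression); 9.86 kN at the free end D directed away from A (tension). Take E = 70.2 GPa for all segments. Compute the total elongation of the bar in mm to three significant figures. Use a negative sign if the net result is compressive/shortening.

2.19 mm

Internal axial forces (sectioning from the free end, tension +): N_CD = 9.86 kN, N_BC = -31.84 kN, N_AB = -22.65 kN.
A_AB = 642.6 mm².
δ_AB = -22650·316/(642.6·70200) = -0.1587 mm
δ_BC = -31840·307/(1550·70200) = -0.08983 mm
δ_CD = 9860·766/(44.1·70200) = 2.44 mm
δ = Σδ_i = 2.191 mm.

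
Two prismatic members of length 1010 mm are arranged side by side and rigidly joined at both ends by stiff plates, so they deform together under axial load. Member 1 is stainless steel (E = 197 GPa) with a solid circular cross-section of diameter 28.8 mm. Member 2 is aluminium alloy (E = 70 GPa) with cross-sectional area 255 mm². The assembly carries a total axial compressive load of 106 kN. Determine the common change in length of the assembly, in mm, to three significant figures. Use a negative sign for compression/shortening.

A_1 = 651.4 mm².
Equal strain + equilibrium ⇒ each member carries load in proportion to AE: A₁E₁ = 128300000 N, A₂E₂ = 17850000 N, ΣAE = 146200000 N.
δ = PL/ΣAE = -106000·1010/146200000 = -0.7324 mm.

-0.732 mm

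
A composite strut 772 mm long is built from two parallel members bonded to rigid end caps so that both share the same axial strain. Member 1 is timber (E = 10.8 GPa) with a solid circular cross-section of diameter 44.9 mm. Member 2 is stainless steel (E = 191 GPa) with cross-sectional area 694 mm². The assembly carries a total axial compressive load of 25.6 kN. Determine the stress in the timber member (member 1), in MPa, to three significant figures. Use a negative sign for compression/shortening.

-1.85 MPa

A_1 = 1583 mm².
Equal strain + equilibrium ⇒ each member carries load in proportion to AE: A₁E₁ = 17100000 N, A₂E₂ = 132600000 N, ΣAE = 149700000 N.
σ₁ = P·E₁/ΣAE = -25600·10800/149700000 = -1.847 MPa.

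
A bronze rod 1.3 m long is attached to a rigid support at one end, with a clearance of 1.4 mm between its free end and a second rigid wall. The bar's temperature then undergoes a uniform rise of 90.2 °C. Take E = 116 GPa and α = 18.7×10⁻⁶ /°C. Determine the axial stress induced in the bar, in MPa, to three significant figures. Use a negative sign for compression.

-70.7 MPa

Free thermal expansion αLΔT = 18.7e-6 · 1300 · 90.2 = 2.193 mm.
The walls engage after the gap closes; constrained expansion = 2.193 − 1.4 = 0.7928 mm.
The walls impose strain ε = −(0.7928)/1300 = -6.0982e-04; σ = Eε = 116000 · -6.0982e-04 = -70.74 MPa.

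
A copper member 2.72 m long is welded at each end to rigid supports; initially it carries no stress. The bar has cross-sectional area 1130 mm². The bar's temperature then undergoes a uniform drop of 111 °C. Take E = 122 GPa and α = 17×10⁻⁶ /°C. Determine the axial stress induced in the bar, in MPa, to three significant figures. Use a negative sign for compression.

Free thermal expansion αLΔT = 17e-6 · 2720 · -111 = -5.133 mm.
The walls impose strain ε = −(-5.133)/2720 = 1.8870e-03; σ = Eε = 122000 · 1.8870e-03 = 230.2 MPa.

230 MPa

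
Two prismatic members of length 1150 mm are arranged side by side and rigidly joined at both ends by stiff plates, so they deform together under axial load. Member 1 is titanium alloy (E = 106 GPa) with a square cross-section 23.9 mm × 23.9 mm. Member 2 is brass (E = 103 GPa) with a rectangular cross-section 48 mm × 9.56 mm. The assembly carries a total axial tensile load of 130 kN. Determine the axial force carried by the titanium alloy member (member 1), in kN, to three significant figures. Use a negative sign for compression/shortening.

A_1 = 571.2 mm².
A_2 = 458.9 mm².
Equal strain + equilibrium ⇒ each member carries load in proportion to AE: A₁E₁ = 60550000 N, A₂E₂ = 47260000 N, ΣAE = 107800000 N.
F₁ = P·A₁E₁/ΣAE = 130000·60550000/107800000 = 73010 N.

73.0 kN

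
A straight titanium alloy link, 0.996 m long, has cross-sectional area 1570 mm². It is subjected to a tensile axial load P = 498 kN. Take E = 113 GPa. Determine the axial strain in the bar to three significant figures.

0.00281

σ = N/A = 317.2 MPa; ε = σ/E = 317.2/113000 = 2.807e-03.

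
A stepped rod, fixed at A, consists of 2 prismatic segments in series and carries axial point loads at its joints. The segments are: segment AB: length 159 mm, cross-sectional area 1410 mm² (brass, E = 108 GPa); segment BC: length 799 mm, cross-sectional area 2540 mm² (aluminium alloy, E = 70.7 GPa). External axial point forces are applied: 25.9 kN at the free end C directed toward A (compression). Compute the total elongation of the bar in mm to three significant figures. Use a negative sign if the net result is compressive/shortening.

-0.142 mm

Internal axial forces (sectioning from the free end, tension +): N_BC = -25.9 kN, N_AB = -25.9 kN.
δ_AB = -25900·159/(1410·108000) = -0.02704 mm
δ_BC = -25900·799/(2540·70700) = -0.1152 mm
δ = Σδ_i = -0.1423 mm.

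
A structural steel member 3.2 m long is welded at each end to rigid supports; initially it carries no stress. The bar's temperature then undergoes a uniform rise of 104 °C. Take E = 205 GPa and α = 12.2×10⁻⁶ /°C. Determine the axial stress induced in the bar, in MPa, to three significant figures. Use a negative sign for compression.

-260 MPa

Free thermal expansion αLΔT = 12.2e-6 · 3200 · 104 = 4.06 mm.
The walls impose strain ε = −(4.06)/3200 = -1.2688e-03; σ = Eε = 205000 · -1.2688e-03 = -260.1 MPa.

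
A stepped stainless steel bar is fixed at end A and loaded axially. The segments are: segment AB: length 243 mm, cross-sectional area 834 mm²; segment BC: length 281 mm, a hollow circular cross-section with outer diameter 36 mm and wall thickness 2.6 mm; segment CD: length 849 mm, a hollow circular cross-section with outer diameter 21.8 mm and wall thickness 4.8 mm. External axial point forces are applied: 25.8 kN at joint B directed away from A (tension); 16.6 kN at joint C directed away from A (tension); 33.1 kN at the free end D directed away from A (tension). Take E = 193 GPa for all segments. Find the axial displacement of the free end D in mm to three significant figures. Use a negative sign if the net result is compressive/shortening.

0.947 mm

Internal axial forces (sectioning from the free end, tension +): N_CD = 33.1 kN, N_BC = 49.7 kN, N_AB = 75.5 kN.
A_BC = 272.8 mm².
A_CD = 256.4 mm².
δ_AB = 75500·243/(834·193000) = 0.114 mm
δ_BC = 49700·281/(272.8·193000) = 0.2652 mm
δ_CD = 33100·849/(256.4·193000) = 0.568 mm
δ = Σδ_i = 0.9472 mm.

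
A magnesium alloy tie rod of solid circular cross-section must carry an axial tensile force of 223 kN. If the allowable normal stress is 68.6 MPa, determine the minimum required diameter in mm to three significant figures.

64.3 mm

Required area A ≥ P/σ_allow = 223000/68.6 = 3251 mm².
For a solid circular section, d ≥ √(4A/π) = 64.33 mm.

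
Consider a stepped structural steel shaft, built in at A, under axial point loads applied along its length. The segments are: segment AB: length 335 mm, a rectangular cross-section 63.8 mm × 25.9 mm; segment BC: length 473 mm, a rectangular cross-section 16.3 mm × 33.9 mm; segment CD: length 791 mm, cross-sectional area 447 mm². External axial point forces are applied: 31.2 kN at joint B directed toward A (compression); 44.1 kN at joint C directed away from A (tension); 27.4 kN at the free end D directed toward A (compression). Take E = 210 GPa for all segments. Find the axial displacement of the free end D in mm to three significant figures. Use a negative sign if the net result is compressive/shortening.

-0.177 mm

Internal axial forces (sectioning from the free end, tension +): N_CD = -27.4 kN, N_BC = 16.7 kN, N_AB = -14.5 kN.
A_AB = 1652 mm².
A_BC = 552.6 mm².
δ_AB = -14500·335/(1652·210000) = -0.014 mm
δ_BC = 16700·473/(552.6·210000) = 0.06807 mm
δ_CD = -27400·791/(447·210000) = -0.2309 mm
δ = Σδ_i = -0.1768 mm.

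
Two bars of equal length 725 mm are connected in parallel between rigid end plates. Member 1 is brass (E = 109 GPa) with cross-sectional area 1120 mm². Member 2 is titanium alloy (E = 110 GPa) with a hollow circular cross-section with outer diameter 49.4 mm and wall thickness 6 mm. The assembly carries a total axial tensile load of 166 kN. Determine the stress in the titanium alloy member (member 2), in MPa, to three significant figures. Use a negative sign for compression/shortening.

A_2 = 818.1 mm².
Equal strain + equilibrium ⇒ each member carries load in proportion to AE: A₁E₁ = 122100000 N, A₂E₂ = 89990000 N, ΣAE = 212100000 N.
σ₂ = P·E₂/ΣAE = 166000·110000/212100000 = 86.1 MPa.

86.1 MPa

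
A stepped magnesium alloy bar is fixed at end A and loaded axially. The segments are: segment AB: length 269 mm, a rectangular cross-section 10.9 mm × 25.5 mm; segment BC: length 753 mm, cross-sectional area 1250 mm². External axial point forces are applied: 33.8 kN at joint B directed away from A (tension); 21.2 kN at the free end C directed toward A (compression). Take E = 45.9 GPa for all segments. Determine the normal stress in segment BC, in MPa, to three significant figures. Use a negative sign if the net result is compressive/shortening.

-17.0 MPa

Internal axial forces (sectioning from the free end, tension +): N_BC = -21.2 kN, N_AB = 12.6 kN.
σ_BC = N_BC/A_BC = -21200/1250 = -16.96 MPa.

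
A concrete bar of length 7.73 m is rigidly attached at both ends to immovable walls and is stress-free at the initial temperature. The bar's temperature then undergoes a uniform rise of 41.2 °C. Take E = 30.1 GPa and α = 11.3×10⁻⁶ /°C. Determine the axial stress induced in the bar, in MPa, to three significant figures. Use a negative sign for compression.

Free thermal expansion αLΔT = 11.3e-6 · 7730 · 41.2 = 3.599 mm.
The walls impose strain ε = −(3.599)/7730 = -4.6556e-04; σ = Eε = 30100 · -4.6556e-04 = -14.01 MPa.

-14.0 MPa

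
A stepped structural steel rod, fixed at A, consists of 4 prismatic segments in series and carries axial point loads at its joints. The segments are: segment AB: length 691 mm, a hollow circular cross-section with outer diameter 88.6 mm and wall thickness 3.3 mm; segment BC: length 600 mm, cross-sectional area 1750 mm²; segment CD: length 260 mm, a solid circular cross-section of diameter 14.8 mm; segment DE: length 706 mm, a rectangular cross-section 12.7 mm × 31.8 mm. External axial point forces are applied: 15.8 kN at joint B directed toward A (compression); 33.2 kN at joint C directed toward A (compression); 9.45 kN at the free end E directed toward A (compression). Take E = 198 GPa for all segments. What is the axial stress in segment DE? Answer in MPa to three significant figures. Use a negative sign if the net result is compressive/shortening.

-23.4 MPa

Internal axial forces (sectioning from the free end, tension +): N_DE = -9.45 kN, N_CD = -9.45 kN, N_BC = -42.65 kN, N_AB = -58.45 kN.
A_DE = 403.9 mm².
σ_DE = N_DE/A_DE = -9450/403.9 = -23.4 MPa.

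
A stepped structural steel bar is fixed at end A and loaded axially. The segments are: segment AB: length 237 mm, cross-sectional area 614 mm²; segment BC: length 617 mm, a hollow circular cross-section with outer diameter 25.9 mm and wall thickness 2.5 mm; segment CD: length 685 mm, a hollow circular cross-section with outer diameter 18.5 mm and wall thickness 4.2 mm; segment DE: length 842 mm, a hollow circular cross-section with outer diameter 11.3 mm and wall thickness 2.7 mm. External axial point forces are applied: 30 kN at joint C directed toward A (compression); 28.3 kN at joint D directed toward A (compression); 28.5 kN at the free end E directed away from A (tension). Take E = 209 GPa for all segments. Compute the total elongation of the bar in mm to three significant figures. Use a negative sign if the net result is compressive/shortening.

1.04 mm

Internal axial forces (sectioning from the free end, tension +): N_DE = 28.5 kN, N_CD = 0.2 kN, N_BC = -29.8 kN, N_AB = -29.8 kN.
A_BC = 183.8 mm².
A_CD = 188.7 mm².
A_DE = 72.95 mm².
δ_AB = -29800·237/(614·209000) = -0.05504 mm
δ_BC = -29800·617/(183.8·209000) = -0.4787 mm
δ_CD = 200·685/(188.7·209000) = 0.003474 mm
δ_DE = 28500·842/(72.95·209000) = 1.574 mm
δ = Σδ_i = 1.044 mm.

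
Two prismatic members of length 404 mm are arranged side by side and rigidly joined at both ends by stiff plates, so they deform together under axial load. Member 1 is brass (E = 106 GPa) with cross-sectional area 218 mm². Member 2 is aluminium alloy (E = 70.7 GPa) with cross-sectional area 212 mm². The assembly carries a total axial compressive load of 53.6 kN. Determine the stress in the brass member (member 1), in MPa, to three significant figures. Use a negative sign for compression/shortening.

Equal strain + equilibrium ⇒ each member carries load in proportion to AE: A₁E₁ = 23110000 N, A₂E₂ = 14990000 N, ΣAE = 38100000 N.
σ₁ = P·E₁/ΣAE = -53600·106000/38100000 = -149.1 MPa.

-149 MPa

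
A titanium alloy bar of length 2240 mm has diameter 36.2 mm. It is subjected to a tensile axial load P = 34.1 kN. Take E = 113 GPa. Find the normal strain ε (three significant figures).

A = 1029 mm².
σ = N/A = 33.13 MPa; ε = σ/E = 33.13/113000 = 2.932e-04.

2.93e-04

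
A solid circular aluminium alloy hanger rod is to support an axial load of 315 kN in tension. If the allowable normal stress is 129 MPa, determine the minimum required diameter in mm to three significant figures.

55.8 mm

Required area A ≥ P/σ_allow = 315000/129 = 2442 mm².
For a solid circular section, d ≥ √(4A/π) = 55.76 mm.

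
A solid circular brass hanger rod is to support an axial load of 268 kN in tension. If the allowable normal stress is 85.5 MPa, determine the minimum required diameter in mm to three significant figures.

Required area A ≥ P/σ_allow = 268000/85.5 = 3135 mm².
For a solid circular section, d ≥ √(4A/π) = 63.17 mm.

63.2 mm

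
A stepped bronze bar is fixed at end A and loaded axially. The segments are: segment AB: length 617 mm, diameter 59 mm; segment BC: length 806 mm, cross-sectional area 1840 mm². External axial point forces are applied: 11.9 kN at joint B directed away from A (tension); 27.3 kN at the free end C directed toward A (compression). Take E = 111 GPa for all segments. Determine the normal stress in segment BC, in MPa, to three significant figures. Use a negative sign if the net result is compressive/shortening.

-14.8 MPa

Internal axial forces (sectioning from the free end, tension +): N_BC = -27.3 kN, N_AB = -15.4 kN.
σ_BC = N_BC/A_BC = -27300/1840 = -14.84 MPa.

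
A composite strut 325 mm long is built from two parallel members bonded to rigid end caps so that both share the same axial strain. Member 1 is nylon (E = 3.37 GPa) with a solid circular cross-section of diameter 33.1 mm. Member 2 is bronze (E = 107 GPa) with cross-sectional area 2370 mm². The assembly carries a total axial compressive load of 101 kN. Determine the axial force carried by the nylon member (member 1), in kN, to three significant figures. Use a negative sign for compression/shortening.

-1.14 kN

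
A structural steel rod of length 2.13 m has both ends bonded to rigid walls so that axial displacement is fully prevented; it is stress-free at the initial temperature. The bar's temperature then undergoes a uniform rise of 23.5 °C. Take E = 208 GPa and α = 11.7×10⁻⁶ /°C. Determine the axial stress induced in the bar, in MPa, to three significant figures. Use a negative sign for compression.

Free thermal expansion αLΔT = 11.7e-6 · 2130 · 23.5 = 0.5856 mm.
The walls impose strain ε = −(0.5856)/2130 = -2.7495e-04; σ = Eε = 208000 · -2.7495e-04 = -57.19 MPa.

-57.2 MPa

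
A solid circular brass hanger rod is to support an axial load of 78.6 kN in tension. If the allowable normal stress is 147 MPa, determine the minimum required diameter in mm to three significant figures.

26.1 mm

Required area A ≥ P/σ_allow = 78600/147 = 534.7 mm².
For a solid circular section, d ≥ √(4A/π) = 26.09 mm.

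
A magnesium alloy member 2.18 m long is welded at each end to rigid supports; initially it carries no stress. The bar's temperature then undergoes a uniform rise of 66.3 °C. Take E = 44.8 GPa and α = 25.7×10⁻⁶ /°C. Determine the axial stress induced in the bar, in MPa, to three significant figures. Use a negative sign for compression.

-76.3 MPa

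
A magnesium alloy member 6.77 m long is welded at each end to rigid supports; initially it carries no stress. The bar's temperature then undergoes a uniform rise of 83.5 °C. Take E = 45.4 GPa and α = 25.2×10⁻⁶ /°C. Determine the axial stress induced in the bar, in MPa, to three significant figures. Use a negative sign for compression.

-95.5 MPa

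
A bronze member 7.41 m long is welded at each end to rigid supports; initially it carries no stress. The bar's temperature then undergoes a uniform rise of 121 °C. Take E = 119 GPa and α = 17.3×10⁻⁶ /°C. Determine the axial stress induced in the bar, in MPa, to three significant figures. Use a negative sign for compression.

-249 MPa

Free thermal expansion αLΔT = 17.3e-6 · 7410 · 121 = 15.51 mm.
The walls impose strain ε = −(15.51)/7410 = -2.0933e-03; σ = Eε = 119000 · -2.0933e-03 = -249.1 MPa.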